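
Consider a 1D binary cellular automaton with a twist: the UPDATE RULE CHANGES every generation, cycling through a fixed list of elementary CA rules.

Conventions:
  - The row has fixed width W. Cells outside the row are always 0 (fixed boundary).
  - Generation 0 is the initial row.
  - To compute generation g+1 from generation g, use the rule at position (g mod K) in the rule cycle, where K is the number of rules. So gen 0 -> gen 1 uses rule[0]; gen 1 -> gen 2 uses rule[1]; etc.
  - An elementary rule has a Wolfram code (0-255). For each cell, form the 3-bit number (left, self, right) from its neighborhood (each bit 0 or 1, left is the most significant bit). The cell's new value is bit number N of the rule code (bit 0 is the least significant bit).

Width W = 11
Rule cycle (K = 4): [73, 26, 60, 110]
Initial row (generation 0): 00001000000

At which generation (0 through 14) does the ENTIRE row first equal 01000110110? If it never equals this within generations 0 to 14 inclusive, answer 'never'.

Gen 0: 00001000000
Gen 1 (rule 73): 11100011111
Gen 2 (rule 26): 10010110000
Gen 3 (rule 60): 11011101000
Gen 4 (rule 110): 11110111000
Gen 5 (rule 73): 10010101011
Gen 6 (rule 26): 01100000010
Gen 7 (rule 60): 01010000011
Gen 8 (rule 110): 11110000111
Gen 9 (rule 73): 10010110101
Gen 10 (rule 26): 01100100000
Gen 11 (rule 60): 01010110000
Gen 12 (rule 110): 11111110000
Gen 13 (rule 73): 10000010111
Gen 14 (rule 26): 01000100100

Answer: never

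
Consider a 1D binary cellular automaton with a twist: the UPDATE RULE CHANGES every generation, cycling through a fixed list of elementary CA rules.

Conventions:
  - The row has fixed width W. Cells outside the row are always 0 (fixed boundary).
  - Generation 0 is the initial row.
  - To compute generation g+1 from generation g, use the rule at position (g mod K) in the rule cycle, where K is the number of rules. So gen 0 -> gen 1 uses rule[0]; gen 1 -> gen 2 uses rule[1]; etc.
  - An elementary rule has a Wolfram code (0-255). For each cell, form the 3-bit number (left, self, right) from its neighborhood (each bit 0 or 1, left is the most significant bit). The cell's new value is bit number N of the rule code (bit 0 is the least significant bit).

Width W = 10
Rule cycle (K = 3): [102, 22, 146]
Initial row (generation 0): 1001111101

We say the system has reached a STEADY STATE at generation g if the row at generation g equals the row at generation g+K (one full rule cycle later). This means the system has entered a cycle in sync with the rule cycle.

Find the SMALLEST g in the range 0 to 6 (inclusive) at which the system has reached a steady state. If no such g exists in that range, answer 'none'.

Answer: none

Derivation:
Gen 0: 1001111101
Gen 1 (rule 102): 1010000111
Gen 2 (rule 22): 1011001000
Gen 3 (rule 146): 0000110100
Gen 4 (rule 102): 0001011100
Gen 5 (rule 22): 0011000010
Gen 6 (rule 146): 0100100101
Gen 7 (rule 102): 1101101111
Gen 8 (rule 22): 0000000000
Gen 9 (rule 146): 0000000000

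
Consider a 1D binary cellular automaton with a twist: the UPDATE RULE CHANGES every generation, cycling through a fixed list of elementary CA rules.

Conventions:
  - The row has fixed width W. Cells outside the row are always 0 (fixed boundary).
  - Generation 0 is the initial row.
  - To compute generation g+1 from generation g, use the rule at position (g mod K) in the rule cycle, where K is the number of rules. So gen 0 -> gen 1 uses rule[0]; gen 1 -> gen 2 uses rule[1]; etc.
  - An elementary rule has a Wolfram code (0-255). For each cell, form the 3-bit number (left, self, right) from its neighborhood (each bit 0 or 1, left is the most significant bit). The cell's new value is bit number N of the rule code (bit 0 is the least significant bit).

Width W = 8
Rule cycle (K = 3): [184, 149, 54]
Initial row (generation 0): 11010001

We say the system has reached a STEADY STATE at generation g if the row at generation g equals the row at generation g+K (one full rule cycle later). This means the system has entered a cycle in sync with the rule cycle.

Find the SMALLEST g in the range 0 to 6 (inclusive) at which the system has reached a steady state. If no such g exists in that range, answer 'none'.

Gen 0: 11010001
Gen 1 (rule 184): 10101000
Gen 2 (rule 149): 10101111
Gen 3 (rule 54): 11110000
Gen 4 (rule 184): 11101000
Gen 5 (rule 149): 01001111
Gen 6 (rule 54): 11110000
Gen 7 (rule 184): 11101000
Gen 8 (rule 149): 01001111
Gen 9 (rule 54): 11110000

Answer: 3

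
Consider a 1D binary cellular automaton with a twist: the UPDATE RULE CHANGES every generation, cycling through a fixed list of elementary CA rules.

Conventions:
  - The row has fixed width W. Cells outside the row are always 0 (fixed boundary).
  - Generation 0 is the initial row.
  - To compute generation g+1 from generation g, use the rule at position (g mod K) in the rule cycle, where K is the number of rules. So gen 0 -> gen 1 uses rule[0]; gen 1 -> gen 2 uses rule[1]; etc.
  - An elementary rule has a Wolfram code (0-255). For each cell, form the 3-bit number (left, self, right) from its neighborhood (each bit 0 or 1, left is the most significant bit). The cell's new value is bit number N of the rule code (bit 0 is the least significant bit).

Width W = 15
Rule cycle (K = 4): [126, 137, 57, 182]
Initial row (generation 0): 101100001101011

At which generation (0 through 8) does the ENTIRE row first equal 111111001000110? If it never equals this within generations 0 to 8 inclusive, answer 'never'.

Answer: 6

Derivation:
Gen 0: 101100001101011
Gen 1 (rule 126): 111110011111111
Gen 2 (rule 137): 111100011111110
Gen 3 (rule 57): 100011010000001
Gen 4 (rule 182): 110100111000011
Gen 5 (rule 126): 111111101100111
Gen 6 (rule 137): 111111001000110
Gen 7 (rule 57): 100000100110101
Gen 8 (rule 182): 110001111001111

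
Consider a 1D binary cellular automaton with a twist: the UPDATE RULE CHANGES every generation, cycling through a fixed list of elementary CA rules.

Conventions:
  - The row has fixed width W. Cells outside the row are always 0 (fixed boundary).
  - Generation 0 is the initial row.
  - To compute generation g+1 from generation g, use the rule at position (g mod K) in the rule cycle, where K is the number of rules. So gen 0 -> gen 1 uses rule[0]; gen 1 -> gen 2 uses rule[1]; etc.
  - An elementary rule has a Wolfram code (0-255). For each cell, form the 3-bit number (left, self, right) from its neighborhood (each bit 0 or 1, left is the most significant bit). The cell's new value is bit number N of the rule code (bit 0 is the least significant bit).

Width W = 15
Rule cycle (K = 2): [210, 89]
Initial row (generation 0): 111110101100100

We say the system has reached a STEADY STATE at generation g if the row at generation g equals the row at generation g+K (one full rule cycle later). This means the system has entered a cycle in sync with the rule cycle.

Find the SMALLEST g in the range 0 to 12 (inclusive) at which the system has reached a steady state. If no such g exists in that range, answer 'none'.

Answer: none

Derivation:
Gen 0: 111110101100100
Gen 1 (rule 210): 011110000111010
Gen 2 (rule 89): 010011110101001
Gen 3 (rule 210): 101101110000110
Gen 4 (rule 89): 001101011110111
Gen 5 (rule 210): 010100001110011
Gen 6 (rule 89): 000011101011011
Gen 7 (rule 210): 000101100001001
Gen 8 (rule 89): 110001111100100
Gen 9 (rule 210): 011010111111010
Gen 10 (rule 89): 011000100001001
Gen 11 (rule 210): 101101010010110
Gen 12 (rule 89): 001100001000111
Gen 13 (rule 210): 010110010101011
Gen 14 (rule 89): 000111000000011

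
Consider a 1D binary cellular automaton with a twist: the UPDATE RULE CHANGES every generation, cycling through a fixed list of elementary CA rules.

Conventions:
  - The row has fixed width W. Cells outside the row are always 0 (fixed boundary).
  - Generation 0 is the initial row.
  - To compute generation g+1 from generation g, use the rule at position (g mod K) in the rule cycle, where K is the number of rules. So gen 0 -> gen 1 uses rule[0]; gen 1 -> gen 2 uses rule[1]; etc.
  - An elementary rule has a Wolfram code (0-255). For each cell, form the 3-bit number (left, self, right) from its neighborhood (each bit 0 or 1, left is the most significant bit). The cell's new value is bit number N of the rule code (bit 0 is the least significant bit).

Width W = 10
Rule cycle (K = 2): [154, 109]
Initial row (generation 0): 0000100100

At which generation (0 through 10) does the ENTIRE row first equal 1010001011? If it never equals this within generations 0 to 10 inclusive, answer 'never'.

Answer: never

Derivation:
Gen 0: 0000100100
Gen 1 (rule 154): 0001011010
Gen 2 (rule 109): 1101111110
Gen 3 (rule 154): 1001111101
Gen 4 (rule 109): 1001000111
Gen 5 (rule 154): 0110101110
Gen 6 (rule 109): 0111111010
Gen 7 (rule 154): 1111110001
Gen 8 (rule 109): 1000010101
Gen 9 (rule 154): 0100100000
Gen 10 (rule 109): 0100101111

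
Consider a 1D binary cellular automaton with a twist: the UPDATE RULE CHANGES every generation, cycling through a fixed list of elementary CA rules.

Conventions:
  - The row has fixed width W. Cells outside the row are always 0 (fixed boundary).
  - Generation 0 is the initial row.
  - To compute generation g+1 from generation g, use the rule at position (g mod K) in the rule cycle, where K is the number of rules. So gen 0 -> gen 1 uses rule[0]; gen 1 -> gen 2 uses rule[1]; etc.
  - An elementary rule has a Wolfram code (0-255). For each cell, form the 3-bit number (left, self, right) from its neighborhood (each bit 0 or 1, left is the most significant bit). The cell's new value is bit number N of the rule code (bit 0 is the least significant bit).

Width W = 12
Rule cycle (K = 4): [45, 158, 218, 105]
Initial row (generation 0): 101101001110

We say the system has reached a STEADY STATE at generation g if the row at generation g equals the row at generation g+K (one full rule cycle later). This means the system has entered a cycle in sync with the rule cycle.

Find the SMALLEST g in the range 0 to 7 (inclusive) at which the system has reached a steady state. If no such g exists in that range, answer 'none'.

Gen 0: 101101001110
Gen 1 (rule 45): 111011001000
Gen 2 (rule 158): 110010111100
Gen 3 (rule 218): 111100111110
Gen 4 (rule 105): 100100100010
Gen 5 (rule 45): 100100101010
Gen 6 (rule 158): 111111101011
Gen 7 (rule 218): 111111100011
Gen 8 (rule 105): 100000101011
Gen 9 (rule 45): 101110111110
Gen 10 (rule 158): 101100111101
Gen 11 (rule 218): 001111111100

Answer: none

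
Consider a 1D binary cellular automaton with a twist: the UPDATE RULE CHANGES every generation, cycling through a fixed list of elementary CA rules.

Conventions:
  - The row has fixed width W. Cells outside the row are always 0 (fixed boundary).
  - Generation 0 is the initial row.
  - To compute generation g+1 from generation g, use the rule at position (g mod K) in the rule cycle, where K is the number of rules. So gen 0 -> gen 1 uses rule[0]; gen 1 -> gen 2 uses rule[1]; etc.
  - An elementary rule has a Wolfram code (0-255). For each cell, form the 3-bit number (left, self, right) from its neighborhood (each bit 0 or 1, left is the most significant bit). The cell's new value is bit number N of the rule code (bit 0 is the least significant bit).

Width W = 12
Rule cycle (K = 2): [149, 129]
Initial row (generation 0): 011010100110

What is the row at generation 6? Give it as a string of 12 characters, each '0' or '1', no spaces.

Answer: 010000000000

Derivation:
Gen 0: 011010100110
Gen 1 (rule 149): 000010110001
Gen 2 (rule 129): 111000000100
Gen 3 (rule 149): 010111110111
Gen 4 (rule 129): 000011100010
Gen 5 (rule 149): 111001011011
Gen 6 (rule 129): 010000000000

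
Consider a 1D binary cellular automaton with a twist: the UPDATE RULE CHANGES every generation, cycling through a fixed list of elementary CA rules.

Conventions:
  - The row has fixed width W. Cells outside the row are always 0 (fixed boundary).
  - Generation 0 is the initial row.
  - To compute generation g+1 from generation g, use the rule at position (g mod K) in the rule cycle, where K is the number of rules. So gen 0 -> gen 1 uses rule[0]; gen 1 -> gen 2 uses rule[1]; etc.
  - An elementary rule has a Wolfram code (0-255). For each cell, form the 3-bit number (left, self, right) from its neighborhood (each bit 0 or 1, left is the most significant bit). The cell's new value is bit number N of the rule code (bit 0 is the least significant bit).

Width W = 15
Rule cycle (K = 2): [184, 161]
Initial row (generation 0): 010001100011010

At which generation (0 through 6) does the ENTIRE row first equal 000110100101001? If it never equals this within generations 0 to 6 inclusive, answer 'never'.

Answer: 5

Derivation:
Gen 0: 010001100011010
Gen 1 (rule 184): 001001010010101
Gen 2 (rule 161): 100000100001010
Gen 3 (rule 184): 010000010000101
Gen 4 (rule 161): 000111000110010
Gen 5 (rule 184): 000110100101001
Gen 6 (rule 161): 110001000010000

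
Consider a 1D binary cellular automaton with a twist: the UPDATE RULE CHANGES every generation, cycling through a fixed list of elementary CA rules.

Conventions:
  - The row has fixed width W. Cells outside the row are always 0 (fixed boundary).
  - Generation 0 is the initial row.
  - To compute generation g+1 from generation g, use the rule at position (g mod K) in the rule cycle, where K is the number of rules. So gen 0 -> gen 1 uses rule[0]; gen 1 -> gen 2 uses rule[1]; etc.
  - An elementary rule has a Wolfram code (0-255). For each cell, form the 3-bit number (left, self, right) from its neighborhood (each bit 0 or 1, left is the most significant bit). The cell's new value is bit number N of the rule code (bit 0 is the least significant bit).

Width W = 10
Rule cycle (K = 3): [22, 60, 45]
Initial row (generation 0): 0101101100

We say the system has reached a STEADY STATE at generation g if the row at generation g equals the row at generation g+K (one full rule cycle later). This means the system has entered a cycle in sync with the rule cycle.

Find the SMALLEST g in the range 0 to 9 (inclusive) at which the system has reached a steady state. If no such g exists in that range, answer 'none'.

Answer: 4

Derivation:
Gen 0: 0101101100
Gen 1 (rule 22): 1100000010
Gen 2 (rule 60): 1010000011
Gen 3 (rule 45): 1110111010
Gen 4 (rule 22): 0000000011
Gen 5 (rule 60): 0000000010
Gen 6 (rule 45): 1111111010
Gen 7 (rule 22): 0000000011
Gen 8 (rule 60): 0000000010
Gen 9 (rule 45): 1111111010
Gen 10 (rule 22): 0000000011
Gen 11 (rule 60): 0000000010
Gen 12 (rule 45): 1111111010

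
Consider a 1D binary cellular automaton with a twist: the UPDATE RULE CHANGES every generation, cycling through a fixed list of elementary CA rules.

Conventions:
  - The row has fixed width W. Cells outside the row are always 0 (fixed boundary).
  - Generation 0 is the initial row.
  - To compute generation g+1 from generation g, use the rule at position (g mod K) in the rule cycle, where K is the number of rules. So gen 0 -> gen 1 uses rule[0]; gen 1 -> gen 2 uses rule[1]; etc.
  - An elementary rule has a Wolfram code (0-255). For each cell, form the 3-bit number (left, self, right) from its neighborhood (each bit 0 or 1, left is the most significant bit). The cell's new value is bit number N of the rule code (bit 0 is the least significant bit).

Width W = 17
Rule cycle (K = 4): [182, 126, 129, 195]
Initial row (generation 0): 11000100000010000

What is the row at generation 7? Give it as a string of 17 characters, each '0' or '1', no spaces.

Gen 0: 11000100000010000
Gen 1 (rule 182): 00101110000111000
Gen 2 (rule 126): 01111011001101100
Gen 3 (rule 129): 00110000000000001
Gen 4 (rule 195): 11010111111111110
Gen 5 (rule 182): 00111011111111101
Gen 6 (rule 126): 01101110000000111
Gen 7 (rule 129): 00000100111110010

Answer: 00000100111110010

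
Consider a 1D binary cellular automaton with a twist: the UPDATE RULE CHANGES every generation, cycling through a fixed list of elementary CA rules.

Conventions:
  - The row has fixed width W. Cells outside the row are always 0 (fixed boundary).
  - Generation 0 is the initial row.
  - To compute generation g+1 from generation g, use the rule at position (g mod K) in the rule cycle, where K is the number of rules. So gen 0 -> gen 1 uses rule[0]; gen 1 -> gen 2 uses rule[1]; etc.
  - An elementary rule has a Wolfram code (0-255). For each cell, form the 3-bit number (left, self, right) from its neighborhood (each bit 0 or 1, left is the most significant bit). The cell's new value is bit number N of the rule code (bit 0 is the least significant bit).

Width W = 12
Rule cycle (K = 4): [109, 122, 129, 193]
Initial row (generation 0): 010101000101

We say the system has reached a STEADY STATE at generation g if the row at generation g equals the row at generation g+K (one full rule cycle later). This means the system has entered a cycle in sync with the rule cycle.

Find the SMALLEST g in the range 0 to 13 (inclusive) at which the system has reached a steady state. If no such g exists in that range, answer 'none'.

Answer: 11

Derivation:
Gen 0: 010101000101
Gen 1 (rule 109): 011111010111
Gen 2 (rule 122): 110001101101
Gen 3 (rule 129): 000100000000
Gen 4 (rule 193): 110001111111
Gen 5 (rule 109): 110101000001
Gen 6 (rule 122): 111010100010
Gen 7 (rule 129): 010000001000
Gen 8 (rule 193): 000111100011
Gen 9 (rule 109): 110100101011
Gen 10 (rule 122): 111011010111
Gen 11 (rule 129): 010000000010
Gen 12 (rule 193): 000111111000
Gen 13 (rule 109): 110100001011
Gen 14 (rule 122): 111010010111
Gen 15 (rule 129): 010000000010
Gen 16 (rule 193): 000111111000
Gen 17 (rule 109): 110100001011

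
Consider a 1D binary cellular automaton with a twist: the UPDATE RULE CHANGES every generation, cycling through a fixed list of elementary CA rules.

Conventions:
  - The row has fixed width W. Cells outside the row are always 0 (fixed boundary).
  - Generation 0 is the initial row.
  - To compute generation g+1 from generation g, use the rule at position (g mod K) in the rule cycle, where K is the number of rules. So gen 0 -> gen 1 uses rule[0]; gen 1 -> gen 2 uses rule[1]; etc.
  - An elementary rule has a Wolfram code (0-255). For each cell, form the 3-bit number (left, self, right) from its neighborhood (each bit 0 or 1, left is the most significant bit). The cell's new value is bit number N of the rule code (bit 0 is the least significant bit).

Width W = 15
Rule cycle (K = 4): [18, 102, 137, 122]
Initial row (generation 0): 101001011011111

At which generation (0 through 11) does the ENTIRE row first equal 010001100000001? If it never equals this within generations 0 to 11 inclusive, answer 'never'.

Answer: 4

Derivation:
Gen 0: 101001011011111
Gen 1 (rule 18): 000110000000000
Gen 2 (rule 102): 001010000000000
Gen 3 (rule 137): 100000111111111
Gen 4 (rule 122): 010001100000001
Gen 5 (rule 18): 101010010000010
Gen 6 (rule 102): 111110110000110
Gen 7 (rule 137): 111100100110100
Gen 8 (rule 122): 100111011111010
Gen 9 (rule 18): 011000000000001
Gen 10 (rule 102): 101000000000011
Gen 11 (rule 137): 000011111111010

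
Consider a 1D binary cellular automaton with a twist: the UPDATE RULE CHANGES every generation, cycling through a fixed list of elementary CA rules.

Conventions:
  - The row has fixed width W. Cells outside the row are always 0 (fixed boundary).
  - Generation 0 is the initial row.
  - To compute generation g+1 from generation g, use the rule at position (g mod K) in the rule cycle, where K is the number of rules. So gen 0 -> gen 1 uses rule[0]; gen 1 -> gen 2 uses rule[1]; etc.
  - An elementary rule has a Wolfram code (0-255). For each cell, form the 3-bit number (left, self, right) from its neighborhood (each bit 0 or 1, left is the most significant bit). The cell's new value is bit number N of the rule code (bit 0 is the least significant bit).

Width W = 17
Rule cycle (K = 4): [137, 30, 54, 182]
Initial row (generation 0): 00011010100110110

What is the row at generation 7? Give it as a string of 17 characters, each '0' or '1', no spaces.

Answer: 01001100010001100

Derivation:
Gen 0: 00011010100110110
Gen 1 (rule 137): 11010000000100100
Gen 2 (rule 30): 10011000001111110
Gen 3 (rule 54): 11100100010000001
Gen 4 (rule 182): 01011110111000011
Gen 5 (rule 137): 00011100110011010
Gen 6 (rule 30): 00110011101110011
Gen 7 (rule 54): 01001100010001100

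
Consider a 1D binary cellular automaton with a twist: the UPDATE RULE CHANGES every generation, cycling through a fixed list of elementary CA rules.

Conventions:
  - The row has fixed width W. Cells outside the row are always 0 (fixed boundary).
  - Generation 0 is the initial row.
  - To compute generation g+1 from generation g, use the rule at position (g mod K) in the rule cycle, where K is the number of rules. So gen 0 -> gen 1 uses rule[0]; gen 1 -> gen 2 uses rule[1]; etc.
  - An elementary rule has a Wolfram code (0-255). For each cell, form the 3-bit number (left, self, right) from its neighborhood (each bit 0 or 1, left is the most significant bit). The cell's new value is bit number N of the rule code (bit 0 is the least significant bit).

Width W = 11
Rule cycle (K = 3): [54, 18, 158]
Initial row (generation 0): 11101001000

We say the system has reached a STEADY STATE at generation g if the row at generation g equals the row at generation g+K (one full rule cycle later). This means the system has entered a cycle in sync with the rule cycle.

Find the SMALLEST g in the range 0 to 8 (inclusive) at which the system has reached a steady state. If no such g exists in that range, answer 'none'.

Answer: none

Derivation:
Gen 0: 11101001000
Gen 1 (rule 54): 00011111100
Gen 2 (rule 18): 00100000010
Gen 3 (rule 158): 01110000111
Gen 4 (rule 54): 10001001000
Gen 5 (rule 18): 01010110100
Gen 6 (rule 158): 11010100110
Gen 7 (rule 54): 00111111001
Gen 8 (rule 18): 01000000110
Gen 9 (rule 158): 11100001101
Gen 10 (rule 54): 00010010011
Gen 11 (rule 18): 00101101100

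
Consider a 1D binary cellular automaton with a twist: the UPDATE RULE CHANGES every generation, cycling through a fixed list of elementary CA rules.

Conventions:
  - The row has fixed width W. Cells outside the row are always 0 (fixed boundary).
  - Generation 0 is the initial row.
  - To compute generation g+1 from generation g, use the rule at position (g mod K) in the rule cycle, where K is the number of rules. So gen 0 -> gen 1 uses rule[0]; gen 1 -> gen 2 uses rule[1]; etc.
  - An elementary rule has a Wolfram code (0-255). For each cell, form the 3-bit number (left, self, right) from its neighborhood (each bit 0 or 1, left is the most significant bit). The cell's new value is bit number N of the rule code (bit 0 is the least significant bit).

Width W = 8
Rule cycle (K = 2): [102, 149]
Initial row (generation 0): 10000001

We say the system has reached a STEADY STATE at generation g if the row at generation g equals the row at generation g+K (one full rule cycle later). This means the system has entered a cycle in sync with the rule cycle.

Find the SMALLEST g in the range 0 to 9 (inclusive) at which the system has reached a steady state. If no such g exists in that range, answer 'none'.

Gen 0: 10000001
Gen 1 (rule 102): 10000011
Gen 2 (rule 149): 11111000
Gen 3 (rule 102): 00001000
Gen 4 (rule 149): 11101111
Gen 5 (rule 102): 00110001
Gen 6 (rule 149): 10001101
Gen 7 (rule 102): 10010111
Gen 8 (rule 149): 11010010
Gen 9 (rule 102): 01110110
Gen 10 (rule 149): 00100001
Gen 11 (rule 102): 01100011

Answer: none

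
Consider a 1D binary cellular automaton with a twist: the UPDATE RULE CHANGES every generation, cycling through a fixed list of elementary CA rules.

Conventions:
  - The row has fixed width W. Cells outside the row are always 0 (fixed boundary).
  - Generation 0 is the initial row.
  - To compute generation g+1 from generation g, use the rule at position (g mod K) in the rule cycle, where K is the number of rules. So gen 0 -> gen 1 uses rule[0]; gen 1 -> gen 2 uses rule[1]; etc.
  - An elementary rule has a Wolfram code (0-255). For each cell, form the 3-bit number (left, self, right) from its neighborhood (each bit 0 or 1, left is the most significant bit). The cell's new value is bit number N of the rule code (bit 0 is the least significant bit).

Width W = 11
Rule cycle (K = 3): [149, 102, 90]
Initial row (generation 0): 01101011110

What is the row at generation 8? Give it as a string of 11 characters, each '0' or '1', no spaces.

Gen 0: 01101011110
Gen 1 (rule 149): 00001001101
Gen 2 (rule 102): 00011010111
Gen 3 (rule 90): 00111000101
Gen 4 (rule 149): 10010110101
Gen 5 (rule 102): 10111011111
Gen 6 (rule 90): 00101010001
Gen 7 (rule 149): 10101011101
Gen 8 (rule 102): 11111100111

Answer: 11111100111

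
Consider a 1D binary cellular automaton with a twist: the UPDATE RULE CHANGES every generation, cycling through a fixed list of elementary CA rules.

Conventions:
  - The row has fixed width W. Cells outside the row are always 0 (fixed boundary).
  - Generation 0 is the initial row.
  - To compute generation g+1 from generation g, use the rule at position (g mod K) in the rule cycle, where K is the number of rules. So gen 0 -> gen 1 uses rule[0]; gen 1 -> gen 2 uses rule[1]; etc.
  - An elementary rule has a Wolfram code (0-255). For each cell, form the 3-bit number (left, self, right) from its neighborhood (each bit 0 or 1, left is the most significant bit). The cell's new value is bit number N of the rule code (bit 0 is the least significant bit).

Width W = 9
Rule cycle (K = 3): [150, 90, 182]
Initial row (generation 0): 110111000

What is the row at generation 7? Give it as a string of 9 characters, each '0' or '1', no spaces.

Gen 0: 110111000
Gen 1 (rule 150): 000010100
Gen 2 (rule 90): 000100010
Gen 3 (rule 182): 001110111
Gen 4 (rule 150): 010100010
Gen 5 (rule 90): 100010101
Gen 6 (rule 182): 110111111
Gen 7 (rule 150): 000011110

Answer: 000011110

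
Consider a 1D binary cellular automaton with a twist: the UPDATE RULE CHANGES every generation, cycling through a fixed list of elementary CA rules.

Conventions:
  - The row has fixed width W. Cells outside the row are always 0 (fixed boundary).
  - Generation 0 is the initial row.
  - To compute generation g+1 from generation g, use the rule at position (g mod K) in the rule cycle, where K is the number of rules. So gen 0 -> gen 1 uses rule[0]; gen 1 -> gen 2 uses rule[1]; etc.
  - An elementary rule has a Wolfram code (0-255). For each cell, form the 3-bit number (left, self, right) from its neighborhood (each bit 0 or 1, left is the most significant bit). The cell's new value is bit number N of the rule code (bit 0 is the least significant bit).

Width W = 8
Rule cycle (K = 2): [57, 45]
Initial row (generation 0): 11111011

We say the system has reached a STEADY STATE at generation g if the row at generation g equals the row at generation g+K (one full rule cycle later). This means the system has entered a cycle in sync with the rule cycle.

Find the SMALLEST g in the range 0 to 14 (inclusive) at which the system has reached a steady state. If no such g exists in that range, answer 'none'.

Gen 0: 11111011
Gen 1 (rule 57): 10000110
Gen 2 (rule 45): 10110100
Gen 3 (rule 57): 01101011
Gen 4 (rule 45): 01011110
Gen 5 (rule 57): 00110001
Gen 6 (rule 45): 10100101
Gen 7 (rule 57): 01010010
Gen 8 (rule 45): 01110010
Gen 9 (rule 57): 01001001
Gen 10 (rule 45): 01001001
Gen 11 (rule 57): 00100100
Gen 12 (rule 45): 10100101
Gen 13 (rule 57): 01010010
Gen 14 (rule 45): 01110010
Gen 15 (rule 57): 01001001
Gen 16 (rule 45): 01001001

Answer: none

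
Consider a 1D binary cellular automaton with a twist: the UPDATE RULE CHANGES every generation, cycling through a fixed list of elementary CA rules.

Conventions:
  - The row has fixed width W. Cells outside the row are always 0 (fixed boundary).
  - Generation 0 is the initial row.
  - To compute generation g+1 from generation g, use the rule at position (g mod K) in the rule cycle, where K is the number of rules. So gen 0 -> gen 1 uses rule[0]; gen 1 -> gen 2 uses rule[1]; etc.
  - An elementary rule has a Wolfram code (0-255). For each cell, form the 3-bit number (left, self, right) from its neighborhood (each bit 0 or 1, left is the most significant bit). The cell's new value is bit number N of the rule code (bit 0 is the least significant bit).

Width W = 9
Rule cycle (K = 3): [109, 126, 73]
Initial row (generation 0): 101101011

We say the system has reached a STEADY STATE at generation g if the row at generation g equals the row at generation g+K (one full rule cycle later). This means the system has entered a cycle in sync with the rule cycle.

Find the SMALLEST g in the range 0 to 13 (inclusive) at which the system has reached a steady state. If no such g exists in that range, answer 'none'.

Gen 0: 101101011
Gen 1 (rule 109): 111111111
Gen 2 (rule 126): 100000001
Gen 3 (rule 73): 001111100
Gen 4 (rule 109): 101000101
Gen 5 (rule 126): 111101111
Gen 6 (rule 73): 100101001
Gen 7 (rule 109): 100111001
Gen 8 (rule 126): 111101111
Gen 9 (rule 73): 100101001
Gen 10 (rule 109): 100111001
Gen 11 (rule 126): 111101111
Gen 12 (rule 73): 100101001
Gen 13 (rule 109): 100111001
Gen 14 (rule 126): 111101111
Gen 15 (rule 73): 100101001
Gen 16 (rule 109): 100111001

Answer: 5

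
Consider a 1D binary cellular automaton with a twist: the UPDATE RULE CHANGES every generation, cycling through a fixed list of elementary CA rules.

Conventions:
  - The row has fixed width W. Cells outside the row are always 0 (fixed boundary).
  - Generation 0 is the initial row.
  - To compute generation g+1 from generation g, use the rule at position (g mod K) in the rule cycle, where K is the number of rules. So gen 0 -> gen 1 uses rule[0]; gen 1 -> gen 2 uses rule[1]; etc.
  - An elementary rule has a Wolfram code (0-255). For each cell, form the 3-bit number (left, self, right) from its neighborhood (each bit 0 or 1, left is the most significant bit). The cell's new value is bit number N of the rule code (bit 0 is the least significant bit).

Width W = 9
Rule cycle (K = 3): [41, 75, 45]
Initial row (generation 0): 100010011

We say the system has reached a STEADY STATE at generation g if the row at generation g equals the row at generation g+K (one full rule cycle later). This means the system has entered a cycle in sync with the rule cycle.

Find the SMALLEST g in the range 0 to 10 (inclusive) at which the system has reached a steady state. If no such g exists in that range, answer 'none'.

Gen 0: 100010011
Gen 1 (rule 41): 001000010
Gen 2 (rule 75): 110011100
Gen 3 (rule 45): 100010001
Gen 4 (rule 41): 001000100
Gen 5 (rule 75): 110011001
Gen 6 (rule 45): 100010001
Gen 7 (rule 41): 001000100
Gen 8 (rule 75): 110011001
Gen 9 (rule 45): 100010001
Gen 10 (rule 41): 001000100
Gen 11 (rule 75): 110011001
Gen 12 (rule 45): 100010001
Gen 13 (rule 41): 001000100

Answer: 3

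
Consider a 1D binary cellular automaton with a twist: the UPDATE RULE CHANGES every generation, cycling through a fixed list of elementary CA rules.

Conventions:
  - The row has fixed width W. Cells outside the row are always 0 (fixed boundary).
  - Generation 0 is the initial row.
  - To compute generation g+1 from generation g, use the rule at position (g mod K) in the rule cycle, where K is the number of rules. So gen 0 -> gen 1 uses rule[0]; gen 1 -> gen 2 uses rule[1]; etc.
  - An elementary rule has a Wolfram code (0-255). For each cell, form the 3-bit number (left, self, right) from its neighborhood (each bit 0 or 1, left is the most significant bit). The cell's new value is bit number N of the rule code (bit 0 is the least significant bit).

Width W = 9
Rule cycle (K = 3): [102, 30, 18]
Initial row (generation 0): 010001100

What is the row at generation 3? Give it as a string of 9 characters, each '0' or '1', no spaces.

Gen 0: 010001100
Gen 1 (rule 102): 110010100
Gen 2 (rule 30): 101110110
Gen 3 (rule 18): 000000001

Answer: 000000001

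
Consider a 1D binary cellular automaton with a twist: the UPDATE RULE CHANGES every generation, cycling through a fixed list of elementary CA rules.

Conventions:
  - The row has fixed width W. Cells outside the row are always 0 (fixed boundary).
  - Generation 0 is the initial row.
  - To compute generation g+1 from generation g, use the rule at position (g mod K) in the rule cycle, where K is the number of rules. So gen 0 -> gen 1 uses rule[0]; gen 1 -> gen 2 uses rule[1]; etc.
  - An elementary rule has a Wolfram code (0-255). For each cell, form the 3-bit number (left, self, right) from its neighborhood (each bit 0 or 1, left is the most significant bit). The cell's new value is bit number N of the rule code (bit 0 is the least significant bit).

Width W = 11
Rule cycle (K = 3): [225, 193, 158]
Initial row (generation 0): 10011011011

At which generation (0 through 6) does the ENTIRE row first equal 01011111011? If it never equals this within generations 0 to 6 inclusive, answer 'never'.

Answer: never

Derivation:
Gen 0: 10011011011
Gen 1 (rule 225): 00001101101
Gen 2 (rule 193): 11100100100
Gen 3 (rule 158): 11011111110
Gen 4 (rule 225): 01101111110
Gen 5 (rule 193): 00100111110
Gen 6 (rule 158): 01111111101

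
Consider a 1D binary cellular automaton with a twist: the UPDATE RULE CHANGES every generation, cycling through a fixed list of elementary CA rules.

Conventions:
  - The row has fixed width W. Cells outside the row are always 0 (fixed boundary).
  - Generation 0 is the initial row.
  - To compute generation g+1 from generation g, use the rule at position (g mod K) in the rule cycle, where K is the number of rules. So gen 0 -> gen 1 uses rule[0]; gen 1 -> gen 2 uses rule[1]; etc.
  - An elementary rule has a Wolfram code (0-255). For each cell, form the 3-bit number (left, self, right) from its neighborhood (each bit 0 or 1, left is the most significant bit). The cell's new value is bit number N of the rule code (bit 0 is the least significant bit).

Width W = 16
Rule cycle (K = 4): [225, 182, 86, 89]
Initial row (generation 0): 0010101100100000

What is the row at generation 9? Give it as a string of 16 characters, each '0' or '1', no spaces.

Answer: 0011101000110001

Derivation:
Gen 0: 0010101100100000
Gen 1 (rule 225): 1001010100001111
Gen 2 (rule 182): 1111111110010110
Gen 3 (rule 86): 0000000011110011
Gen 4 (rule 89): 1111111010011011
Gen 5 (rule 225): 0111111100001101
Gen 6 (rule 182): 1011111010010011
Gen 7 (rule 86): 1000001011111101
Gen 8 (rule 89): 0111100010000100
Gen 9 (rule 225): 0011101000110001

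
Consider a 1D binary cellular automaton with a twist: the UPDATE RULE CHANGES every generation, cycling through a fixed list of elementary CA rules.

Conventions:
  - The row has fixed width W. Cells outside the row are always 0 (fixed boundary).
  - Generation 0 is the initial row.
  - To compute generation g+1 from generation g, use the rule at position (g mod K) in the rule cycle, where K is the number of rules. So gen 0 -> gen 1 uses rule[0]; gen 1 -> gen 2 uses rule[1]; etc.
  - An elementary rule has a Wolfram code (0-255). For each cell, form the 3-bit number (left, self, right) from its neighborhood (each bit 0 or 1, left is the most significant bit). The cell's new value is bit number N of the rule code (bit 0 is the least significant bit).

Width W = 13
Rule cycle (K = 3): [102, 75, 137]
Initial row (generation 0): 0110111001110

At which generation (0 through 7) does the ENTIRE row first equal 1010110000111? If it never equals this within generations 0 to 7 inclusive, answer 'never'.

Answer: 5

Derivation:
Gen 0: 0110111001110
Gen 1 (rule 102): 1011001010010
Gen 2 (rule 75): 0011010000100
Gen 3 (rule 137): 1010000110001
Gen 4 (rule 102): 1110001010011
Gen 5 (rule 75): 1010110000111
Gen 6 (rule 137): 0000100110110
Gen 7 (rule 102): 0001101011010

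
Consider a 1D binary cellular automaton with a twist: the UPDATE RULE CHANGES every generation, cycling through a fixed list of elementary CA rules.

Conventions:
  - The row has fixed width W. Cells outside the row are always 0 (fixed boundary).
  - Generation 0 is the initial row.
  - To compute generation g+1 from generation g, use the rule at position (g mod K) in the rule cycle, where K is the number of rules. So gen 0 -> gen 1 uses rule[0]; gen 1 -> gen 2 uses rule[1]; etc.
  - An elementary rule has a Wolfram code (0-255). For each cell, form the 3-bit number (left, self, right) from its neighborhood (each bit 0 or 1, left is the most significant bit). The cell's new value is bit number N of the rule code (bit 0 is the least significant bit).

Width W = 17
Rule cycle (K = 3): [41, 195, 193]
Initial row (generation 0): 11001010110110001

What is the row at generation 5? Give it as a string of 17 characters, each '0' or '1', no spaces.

Gen 0: 11001010110110001
Gen 1 (rule 41): 10000101101100100
Gen 2 (rule 195): 00111000100101001
Gen 3 (rule 193): 10011010000000000
Gen 4 (rule 41): 00010100111111111
Gen 5 (rule 195): 11100001011111111

Answer: 11100001011111111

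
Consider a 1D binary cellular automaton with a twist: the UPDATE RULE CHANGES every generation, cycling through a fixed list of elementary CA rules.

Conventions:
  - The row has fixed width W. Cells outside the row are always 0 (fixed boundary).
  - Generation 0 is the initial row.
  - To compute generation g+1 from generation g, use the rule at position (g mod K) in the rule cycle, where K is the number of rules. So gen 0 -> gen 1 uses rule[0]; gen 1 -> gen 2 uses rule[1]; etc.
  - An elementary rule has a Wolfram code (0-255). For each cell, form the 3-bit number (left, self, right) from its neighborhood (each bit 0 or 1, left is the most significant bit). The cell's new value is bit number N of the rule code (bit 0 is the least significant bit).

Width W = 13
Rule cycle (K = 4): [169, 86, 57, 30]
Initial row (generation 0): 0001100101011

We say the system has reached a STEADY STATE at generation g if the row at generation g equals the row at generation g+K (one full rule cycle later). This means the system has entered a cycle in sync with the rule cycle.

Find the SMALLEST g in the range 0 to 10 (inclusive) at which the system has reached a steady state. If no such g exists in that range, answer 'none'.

Gen 0: 0001100101011
Gen 1 (rule 169): 1101000010110
Gen 2 (rule 86): 0101100110011
Gen 3 (rule 57): 0011010101010
Gen 4 (rule 30): 0110010101011
Gen 5 (rule 169): 0100001010110
Gen 6 (rule 86): 1110011010011
Gen 7 (rule 57): 1001010101010
Gen 8 (rule 30): 1111010101011
Gen 9 (rule 169): 1110101010110
Gen 10 (rule 86): 0010101010011
Gen 11 (rule 57): 1001010101010
Gen 12 (rule 30): 1111010101011
Gen 13 (rule 169): 1110101010110
Gen 14 (rule 86): 0010101010011

Answer: 7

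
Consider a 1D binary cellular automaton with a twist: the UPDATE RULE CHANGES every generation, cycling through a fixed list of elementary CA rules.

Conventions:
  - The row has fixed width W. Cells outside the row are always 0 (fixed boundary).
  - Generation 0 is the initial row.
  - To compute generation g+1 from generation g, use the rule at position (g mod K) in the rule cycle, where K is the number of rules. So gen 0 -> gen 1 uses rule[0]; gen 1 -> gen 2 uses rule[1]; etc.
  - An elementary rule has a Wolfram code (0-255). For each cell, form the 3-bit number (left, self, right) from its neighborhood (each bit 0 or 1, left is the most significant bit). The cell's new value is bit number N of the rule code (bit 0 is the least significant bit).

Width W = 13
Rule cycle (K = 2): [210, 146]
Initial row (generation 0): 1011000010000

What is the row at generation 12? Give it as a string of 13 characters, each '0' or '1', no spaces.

Gen 0: 1011000010000
Gen 1 (rule 210): 0001100101000
Gen 2 (rule 146): 0010011000100
Gen 3 (rule 210): 0101101101010
Gen 4 (rule 146): 1000000000001
Gen 5 (rule 210): 0100000000010
Gen 6 (rule 146): 1010000000101
Gen 7 (rule 210): 0001000001000
Gen 8 (rule 146): 0010100010100
Gen 9 (rule 210): 0100010100010
Gen 10 (rule 146): 1010100010101
Gen 11 (rule 210): 0000010100000
Gen 12 (rule 146): 0000100010000

Answer: 0000100010000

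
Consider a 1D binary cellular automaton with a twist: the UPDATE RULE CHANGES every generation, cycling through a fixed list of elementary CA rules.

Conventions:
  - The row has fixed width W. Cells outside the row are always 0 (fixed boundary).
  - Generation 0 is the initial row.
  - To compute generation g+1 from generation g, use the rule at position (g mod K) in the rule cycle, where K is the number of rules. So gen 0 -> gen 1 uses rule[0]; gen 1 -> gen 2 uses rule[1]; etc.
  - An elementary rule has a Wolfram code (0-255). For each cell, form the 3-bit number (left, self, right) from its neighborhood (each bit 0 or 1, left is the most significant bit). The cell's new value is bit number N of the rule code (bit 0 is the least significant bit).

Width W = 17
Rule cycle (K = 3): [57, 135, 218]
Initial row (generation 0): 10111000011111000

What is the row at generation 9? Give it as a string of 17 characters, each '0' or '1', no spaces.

Answer: 00111000111110100

Derivation:
Gen 0: 10111000011111000
Gen 1 (rule 57): 01100111010000111
Gen 2 (rule 135): 10001010010111010
Gen 3 (rule 218): 01010001100111001
Gen 4 (rule 57): 00101101010100100
Gen 5 (rule 135): 11100001010101101
Gen 6 (rule 218): 11110010000001100
Gen 7 (rule 57): 10001001111101011
Gen 8 (rule 135): 10111010111001000
Gen 9 (rule 218): 00111000111110100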